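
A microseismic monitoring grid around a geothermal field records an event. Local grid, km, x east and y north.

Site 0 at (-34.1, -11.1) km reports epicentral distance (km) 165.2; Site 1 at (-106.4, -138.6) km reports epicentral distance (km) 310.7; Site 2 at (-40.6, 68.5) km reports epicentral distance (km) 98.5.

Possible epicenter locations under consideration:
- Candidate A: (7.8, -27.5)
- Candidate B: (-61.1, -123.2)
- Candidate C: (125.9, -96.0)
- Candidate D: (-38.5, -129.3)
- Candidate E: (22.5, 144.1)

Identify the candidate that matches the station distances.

For each candidate, compare |candidate − station| to the reported distance:
Candidate A: residuals Site 0 120.2, Site 1 151.4, Site 2 9.0 → max 151.4 km
Candidate B: residuals Site 0 49.9, Site 1 262.9, Site 2 94.3 → max 262.9 km
Candidate C: residuals Site 0 15.9, Site 1 74.5, Site 2 135.6 → max 135.6 km
Candidate D: residuals Site 0 46.9, Site 1 242.2, Site 2 99.3 → max 242.2 km
Candidate E: residuals Site 0 0.0, Site 1 0.0, Site 2 0.0 → max 0.0 km
Only Candidate E has all residuals ≈ 0.

Candidate E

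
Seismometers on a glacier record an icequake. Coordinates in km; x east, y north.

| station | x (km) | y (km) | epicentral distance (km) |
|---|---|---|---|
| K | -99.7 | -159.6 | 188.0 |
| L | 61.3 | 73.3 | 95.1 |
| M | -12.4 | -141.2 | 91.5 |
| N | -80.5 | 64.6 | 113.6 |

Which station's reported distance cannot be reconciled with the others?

M

Solve using three stations at a time. Using K, L, N (subtract circle equations pairwise → linear system) gives (x, y) ≈ (8.6, -5.9).
Distances from that point to each station vs reported:
  K: calculated 188.0 vs reported 188.0 → residual 0.0 km
  L: calculated 95.1 vs reported 95.1 → residual 0.0 km
  M: calculated 136.9 vs reported 91.5 → residual 45.4 km
  N: calculated 113.6 vs reported 113.6 → residual 0.0 km
K, L, N are mutually consistent (residuals ≈ 0); M is off by 45.4 km.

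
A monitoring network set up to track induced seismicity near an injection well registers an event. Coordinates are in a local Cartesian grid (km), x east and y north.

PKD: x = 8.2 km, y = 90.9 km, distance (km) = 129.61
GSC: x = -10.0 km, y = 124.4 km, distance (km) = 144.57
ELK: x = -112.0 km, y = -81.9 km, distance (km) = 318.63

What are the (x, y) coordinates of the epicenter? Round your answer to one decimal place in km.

Circle about each station: (x − 8.2)² + (y − 90.9)² = 129.61²; (x + 10.0)² + (y − 124.4)² = 144.57²; (x + 112.0)² + (y + 81.9)² = 318.63².
Subtracting pairs of circle equations eliminates x²+y² and gives linear equations (the radical axes):
-36.4 x + 67.0 y = 3143.58
-240.4 x − 345.6 y = -73804.76
Solving the 2×2 system: x ≈ 134.5, y ≈ 120.0 km.

134.5 km east, 120.0 km north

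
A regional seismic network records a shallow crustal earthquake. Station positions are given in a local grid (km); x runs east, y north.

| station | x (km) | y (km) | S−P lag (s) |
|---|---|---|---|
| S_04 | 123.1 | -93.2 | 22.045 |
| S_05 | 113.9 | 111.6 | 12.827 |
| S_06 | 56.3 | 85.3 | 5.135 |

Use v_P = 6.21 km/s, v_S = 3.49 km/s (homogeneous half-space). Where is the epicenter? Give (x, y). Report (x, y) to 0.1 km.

x ≈ 28.8 km, y ≈ 55.0 km

Distance from S−P lag: d = Δt · v_P v_S / (v_P − v_S) = Δt · (6.21·3.49)/(6.21−3.49) ≈ 7.9680·Δt.
So d_S_04 = 175.65, d_S_05 = 102.21, d_S_06 = 40.92 km.
Circle about each station: (x − 123.1)² + (y + 93.2)² = 175.65²; (x − 113.9)² + (y − 111.6)² = 102.21²; (x − 56.3)² + (y − 85.3)² = 40.92².
Subtracting the S_04 equation from the S_05 and S_06 equations removes the quadratic terms:
-18.4 x + 409.6 y = 21993.96
-133.6 x + 357.0 y = 15784.41
Solving the 2×2 system: x ≈ 28.8, y ≈ 55.0 km.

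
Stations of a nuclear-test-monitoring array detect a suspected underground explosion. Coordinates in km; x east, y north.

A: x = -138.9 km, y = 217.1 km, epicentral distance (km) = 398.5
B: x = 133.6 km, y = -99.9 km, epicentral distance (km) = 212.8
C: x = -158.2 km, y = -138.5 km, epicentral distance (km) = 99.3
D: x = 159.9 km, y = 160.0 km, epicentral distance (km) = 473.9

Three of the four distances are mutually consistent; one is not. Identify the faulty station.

Solve using three stations at a time. Using A, B, C (subtract circle equations pairwise → linear system) gives (x, y) ≈ (-65.7, -174.6).
Distances from that point to each station vs reported:
  A: calculated 398.5 vs reported 398.5 → residual 0.0 km
  B: calculated 212.8 vs reported 212.8 → residual 0.0 km
  C: calculated 99.3 vs reported 99.3 → residual 0.0 km
  D: calculated 403.5 vs reported 473.9 → residual 70.4 km
A, B, C are mutually consistent (residuals ≈ 0); D is off by 70.4 km.

D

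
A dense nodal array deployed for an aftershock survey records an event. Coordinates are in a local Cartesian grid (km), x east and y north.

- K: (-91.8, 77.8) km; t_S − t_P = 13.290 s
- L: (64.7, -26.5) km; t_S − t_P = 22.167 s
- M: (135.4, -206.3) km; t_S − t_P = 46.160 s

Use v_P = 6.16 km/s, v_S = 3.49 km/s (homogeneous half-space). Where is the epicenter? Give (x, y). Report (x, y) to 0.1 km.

x ≈ -3.6 km, y ≈ 138.4 km

Distance from S−P lag: d = Δt · v_P v_S / (v_P − v_S) = Δt · (6.16·3.49)/(6.16−3.49) ≈ 8.0518·Δt.
So d_K = 107.01, d_L = 178.49, d_M = 371.67 km.
Circle about each station: (x + 91.8)² + (y − 77.8)² = 107.01²; (x − 64.7)² + (y + 26.5)² = 178.49²; (x − 135.4)² + (y + 206.3)² = 371.67².
Subtracting the K equation from the L and M equations removes the quadratic terms:
313.0 x − 208.6 y = -29999.28
454.4 x − 568.2 y = -80274.68
Solving the 2×2 system: x ≈ -3.6, y ≈ 138.4 km.
Check against K (with the unrounded x, y): √((x + 91.8)²+(y − 77.8)²) = 106.99 ≈ 107.01 km. ✓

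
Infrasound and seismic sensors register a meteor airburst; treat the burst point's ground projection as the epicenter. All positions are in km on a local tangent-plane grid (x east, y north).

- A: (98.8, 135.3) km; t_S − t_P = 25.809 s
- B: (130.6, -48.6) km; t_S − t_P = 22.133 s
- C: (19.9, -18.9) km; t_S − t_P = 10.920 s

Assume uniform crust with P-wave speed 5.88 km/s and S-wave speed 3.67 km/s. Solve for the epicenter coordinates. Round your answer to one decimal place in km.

Distance from S−P lag: d = Δt · v_P v_S / (v_P − v_S) = Δt · (5.88·3.67)/(5.88−3.67) ≈ 9.7645·Δt.
So d_A = 252.01, d_B = 216.12, d_C = 106.63 km.
Circle about each station: (x − 98.8)² + (y − 135.3)² = 252.01²; (x − 130.6)² + (y + 48.6)² = 216.12²; (x − 19.9)² + (y + 18.9)² = 106.63².
Subtracting pairs of circle equations eliminates x²+y² and gives linear equations (the radical axes):
63.6 x − 367.8 y = 8151.98
-157.8 x − 308.4 y = 24824.77
Solving the 2×2 system: x ≈ -85.2, y ≈ -36.9 km.

-85.2 km east, -36.9 km north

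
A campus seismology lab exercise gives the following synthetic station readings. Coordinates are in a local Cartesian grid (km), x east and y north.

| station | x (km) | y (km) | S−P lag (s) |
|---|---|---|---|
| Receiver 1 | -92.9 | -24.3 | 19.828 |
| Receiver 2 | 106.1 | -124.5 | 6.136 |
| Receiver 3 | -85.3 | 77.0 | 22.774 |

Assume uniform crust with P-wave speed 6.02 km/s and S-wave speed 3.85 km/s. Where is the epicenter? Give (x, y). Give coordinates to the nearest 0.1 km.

(115.9, -59.7)

Distance from S−P lag: d = Δt · v_P v_S / (v_P − v_S) = Δt · (6.02·3.85)/(6.02−3.85) ≈ 10.6806·Δt.
So d_Receiver 1 = 211.78, d_Receiver 2 = 65.54, d_Receiver 3 = 243.24 km.
Circle about each station: (x + 92.9)² + (y + 24.3)² = 211.78²; (x − 106.1)² + (y + 124.5)² = 65.54²; (x + 85.3)² + (y − 77.0)² = 243.24².
Subtracting the Receiver 1 equation from the Receiver 2 and Receiver 3 equations removes the quadratic terms:
398.0 x − 200.4 y = 58091.84
15.2 x + 202.6 y = -10330.74
Solving the 2×2 system: x ≈ 115.9, y ≈ -59.7 km.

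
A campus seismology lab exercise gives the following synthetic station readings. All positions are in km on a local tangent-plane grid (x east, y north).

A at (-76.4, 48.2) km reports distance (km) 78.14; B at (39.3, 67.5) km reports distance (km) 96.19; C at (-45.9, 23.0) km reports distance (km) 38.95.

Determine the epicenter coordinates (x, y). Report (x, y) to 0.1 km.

(-21.3, -7.2)

Circle about each station: (x + 76.4)² + (y − 48.2)² = 78.14²; (x − 39.3)² + (y − 67.5)² = 96.19²; (x + 45.9)² + (y − 23.0)² = 38.95².
Subtracting pairs of circle equations eliminates x²+y² and gives linear equations (the radical axes):
231.4 x + 38.6 y = -5206.12
61.0 x − 50.4 y = -935.63
Solving the 2×2 system: x ≈ -21.3, y ≈ -7.2 km.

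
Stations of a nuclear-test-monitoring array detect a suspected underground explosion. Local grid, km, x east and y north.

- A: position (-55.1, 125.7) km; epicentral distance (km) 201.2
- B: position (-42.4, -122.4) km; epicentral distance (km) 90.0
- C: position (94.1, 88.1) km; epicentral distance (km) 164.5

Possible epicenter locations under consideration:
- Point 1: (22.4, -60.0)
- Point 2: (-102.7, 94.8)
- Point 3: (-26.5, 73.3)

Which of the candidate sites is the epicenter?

For each candidate, compare |candidate − station| to the reported distance:
Point 1: residuals A 0.0, B 0.0, C 0.0 → max 0.0 km
Point 2: residuals A 144.4, B 135.4, C 32.4 → max 144.4 km
Point 3: residuals A 141.5, B 106.3, C 43.0 → max 141.5 km
Only Point 1 has all residuals ≈ 0.

Point 1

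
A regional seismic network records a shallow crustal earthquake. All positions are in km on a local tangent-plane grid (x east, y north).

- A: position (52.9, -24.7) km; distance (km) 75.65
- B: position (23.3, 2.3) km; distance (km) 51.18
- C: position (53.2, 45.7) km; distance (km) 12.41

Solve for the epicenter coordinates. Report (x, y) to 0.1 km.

41.6 km east, 50.1 km north

Circle about each station: (x − 52.9)² + (y + 24.7)² = 75.65²; (x − 23.3)² + (y − 2.3)² = 51.18²; (x − 53.2)² + (y − 45.7)² = 12.41².
Subtracting the A equation from the B and C equations removes the quadratic terms:
-59.2 x + 54.0 y = 243.21
0.6 x + 140.8 y = 7079.14
Solving the 2×2 system: x ≈ 41.6, y ≈ 50.1 km.
Check against A (with the unrounded x, y): √((x − 52.9)²+(y + 24.7)²) = 75.65 ≈ 75.65 km. ✓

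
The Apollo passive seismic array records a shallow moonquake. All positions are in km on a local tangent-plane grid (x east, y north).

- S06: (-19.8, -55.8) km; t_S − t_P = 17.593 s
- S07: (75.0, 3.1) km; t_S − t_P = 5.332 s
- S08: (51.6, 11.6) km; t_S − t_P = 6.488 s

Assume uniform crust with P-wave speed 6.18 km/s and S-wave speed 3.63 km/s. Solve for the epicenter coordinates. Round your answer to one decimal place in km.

(99.0, 43.4)

Distance from S−P lag: d = Δt · v_P v_S / (v_P − v_S) = Δt · (6.18·3.63)/(6.18−3.63) ≈ 8.7974·Δt.
So d_S06 = 154.77, d_S07 = 46.91, d_S08 = 57.08 km.
Circle about each station: (x + 19.8)² + (y + 55.8)² = 154.77²; (x − 75.0)² + (y − 3.1)² = 46.91²; (x − 51.6)² + (y − 11.6)² = 57.08².
Subtracting the S06 equation from the S07 and S08 equations removes the quadratic terms:
189.6 x + 117.8 y = 23882.13
142.8 x + 134.8 y = 19987.07
Solving the 2×2 system: x ≈ 99.0, y ≈ 43.4 km.
Check against S06 (with the unrounded x, y): √((x + 19.8)²+(y + 55.8)²) = 154.77 ≈ 154.77 km. ✓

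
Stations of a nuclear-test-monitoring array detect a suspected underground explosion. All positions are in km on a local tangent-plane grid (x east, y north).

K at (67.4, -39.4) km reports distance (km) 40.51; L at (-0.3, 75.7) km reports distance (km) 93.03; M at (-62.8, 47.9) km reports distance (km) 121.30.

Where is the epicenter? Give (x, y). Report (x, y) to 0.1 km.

Circle about each station: (x − 67.4)² + (y + 39.4)² = 40.51²; (x + 0.3)² + (y − 75.7)² = 93.03²; (x + 62.8)² + (y − 47.9)² = 121.30².
Subtracting the K equation from the L and M equations removes the quadratic terms:
-135.4 x + 230.2 y = -7378.06
-260.4 x + 174.6 y = -12929.50
Solving the 2×2 system: x ≈ 46.5, y ≈ -4.7 km.
Check against K (with the unrounded x, y): √((x − 67.4)²+(y + 39.4)²) = 40.51 ≈ 40.51 km. ✓

46.5 km east, -4.7 km north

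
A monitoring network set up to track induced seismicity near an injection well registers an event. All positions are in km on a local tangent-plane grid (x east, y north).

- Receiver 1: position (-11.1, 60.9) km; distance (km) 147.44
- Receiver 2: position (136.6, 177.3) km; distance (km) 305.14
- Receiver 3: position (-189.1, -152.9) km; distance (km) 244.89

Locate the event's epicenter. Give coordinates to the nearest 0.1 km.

Circle about each station: (x + 11.1)² + (y − 60.9)² = 147.44²; (x − 136.6)² + (y − 177.3)² = 305.14²; (x + 189.1)² + (y + 152.9)² = 244.89².
Subtracting pairs of circle equations eliminates x²+y² and gives linear equations (the radical axes):
295.4 x + 232.8 y = -25109.04
-356.0 x − 427.6 y = 17072.64
Solving the 2×2 system: x ≈ -155.7, y ≈ 89.7 km.
Check against Receiver 1 (with the unrounded x, y): √((x + 11.1)²+(y − 60.9)²) = 147.42 ≈ 147.44 km. ✓

-155.7 km east, 89.7 km north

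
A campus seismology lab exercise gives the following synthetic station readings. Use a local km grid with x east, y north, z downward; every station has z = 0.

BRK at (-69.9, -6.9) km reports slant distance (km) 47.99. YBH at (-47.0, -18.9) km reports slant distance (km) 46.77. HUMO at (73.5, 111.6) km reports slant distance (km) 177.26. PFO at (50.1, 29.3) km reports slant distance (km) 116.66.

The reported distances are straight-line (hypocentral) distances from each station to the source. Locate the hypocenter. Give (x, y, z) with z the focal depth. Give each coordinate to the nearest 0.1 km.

x ≈ -52.0 km, y ≈ -5.4 km, depth ≈ 44.5 km

Each station gives a sphere (x−x_i)² + (y−y_i)² + z² = d_i² (stations at z=0).
Subtracting the BRK sphere from YBH and HUMO: z² cancels, leaving linear equations in x and y:
45.8 x − 24.0 y = -2251.80
286.8 x + 237.0 y = -16194.88
Solving: x ≈ -51.999, y ≈ -5.407 km (keep extra digits for the depth step; rounded: -52.0, -5.4).
Then from the BRK sphere: z² = 47.99² − (x + 69.9)² − (y + 6.9)² with x = -51.999, y = -5.407, so z ≈ 44.501 ≈ 44.5 km.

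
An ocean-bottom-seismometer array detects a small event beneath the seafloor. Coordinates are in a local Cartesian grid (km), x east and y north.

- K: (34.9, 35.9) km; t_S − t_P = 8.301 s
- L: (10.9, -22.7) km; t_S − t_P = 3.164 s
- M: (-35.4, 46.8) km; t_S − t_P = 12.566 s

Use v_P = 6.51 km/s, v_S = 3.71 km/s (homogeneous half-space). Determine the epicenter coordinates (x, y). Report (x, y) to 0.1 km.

Distance from S−P lag: d = Δt · v_P v_S / (v_P − v_S) = Δt · (6.51·3.71)/(6.51−3.71) ≈ 8.6258·Δt.
So d_K = 71.60, d_L = 27.29, d_M = 108.39 km.
Circle about each station: (x − 34.9)² + (y − 35.9)² = 71.60²; (x − 10.9)² + (y + 22.7)² = 27.29²; (x + 35.4)² + (y − 46.8)² = 108.39².
Subtracting the K equation from the L and M equations removes the quadratic terms:
-48.0 x − 117.2 y = 2509.10
-140.6 x + 21.8 y = -5685.25
Solving the 2×2 system: x ≈ 34.9, y ≈ -35.7 km.
Check against K (with the unrounded x, y): √((x − 34.9)²+(y − 35.9)²) = 71.60 ≈ 71.60 km. ✓

x ≈ 34.9 km, y ≈ -35.7 km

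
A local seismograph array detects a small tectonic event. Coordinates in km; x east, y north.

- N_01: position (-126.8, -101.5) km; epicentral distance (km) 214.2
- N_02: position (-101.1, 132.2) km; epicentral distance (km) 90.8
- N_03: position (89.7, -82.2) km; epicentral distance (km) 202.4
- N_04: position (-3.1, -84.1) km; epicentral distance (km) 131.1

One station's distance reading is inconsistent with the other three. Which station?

Solve using three stations at a time. Using N_01, N_02, N_03 (subtract circle equations pairwise → linear system) gives (x, y) ≈ (-23.0, 85.9).
Distances from that point to each station vs reported:
  N_01: calculated 214.2 vs reported 214.2 → residual 0.0 km
  N_02: calculated 90.8 vs reported 90.8 → residual 0.0 km
  N_03: calculated 202.4 vs reported 202.4 → residual 0.0 km
  N_04: calculated 171.1 vs reported 131.1 → residual 40.0 km
N_01, N_02, N_03 are mutually consistent (residuals ≈ 0); N_04 is off by 40.0 km.

N_04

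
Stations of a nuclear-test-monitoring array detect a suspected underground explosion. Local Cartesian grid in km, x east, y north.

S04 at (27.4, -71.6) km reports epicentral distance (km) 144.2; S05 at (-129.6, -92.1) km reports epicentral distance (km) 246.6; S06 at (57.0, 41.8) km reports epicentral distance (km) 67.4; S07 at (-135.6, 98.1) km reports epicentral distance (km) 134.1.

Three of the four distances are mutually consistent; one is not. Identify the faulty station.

Solve using three stations at a time. Using S04, S06, S07 (subtract circle equations pairwise → linear system) gives (x, y) ≈ (-4.7, 69.0).
Distances from that point to each station vs reported:
  S04: calculated 144.2 vs reported 144.2 → residual 0.0 km
  S05: calculated 203.8 vs reported 246.6 → residual 42.8 km
  S06: calculated 67.4 vs reported 67.4 → residual 0.0 km
  S07: calculated 134.1 vs reported 134.1 → residual 0.0 km
S04, S06, S07 are mutually consistent (residuals ≈ 0); S05 is off by 42.8 km.

S05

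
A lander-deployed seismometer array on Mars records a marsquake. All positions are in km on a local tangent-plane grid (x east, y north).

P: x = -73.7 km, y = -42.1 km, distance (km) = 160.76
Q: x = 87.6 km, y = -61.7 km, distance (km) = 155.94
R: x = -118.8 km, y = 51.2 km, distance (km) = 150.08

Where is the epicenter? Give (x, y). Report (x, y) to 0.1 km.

Circle about each station: (x + 73.7)² + (y + 42.1)² = 160.76²; (x − 87.6)² + (y + 61.7)² = 155.94²; (x + 118.8)² + (y − 51.2)² = 150.08².
Subtracting pairs of circle equations eliminates x²+y² and gives linear equations (the radical axes):
322.6 x − 39.2 y = 5803.04
-90.2 x + 186.6 y = 12850.55
Solving the 2×2 system: x ≈ 28.0, y ≈ 82.4 km.
Check against P (with the unrounded x, y): √((x + 73.7)²+(y + 42.1)²) = 160.76 ≈ 160.76 km. ✓

28.0 km east, 82.4 km north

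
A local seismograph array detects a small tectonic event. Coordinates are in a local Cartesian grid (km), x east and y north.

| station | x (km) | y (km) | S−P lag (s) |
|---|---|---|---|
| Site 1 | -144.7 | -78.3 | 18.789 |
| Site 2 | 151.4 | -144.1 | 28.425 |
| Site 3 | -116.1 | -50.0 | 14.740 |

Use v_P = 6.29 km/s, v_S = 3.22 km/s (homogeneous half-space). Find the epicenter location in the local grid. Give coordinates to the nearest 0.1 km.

-21.0 km east, -70.3 km north

Distance from S−P lag: d = Δt · v_P v_S / (v_P − v_S) = Δt · (6.29·3.22)/(6.29−3.22) ≈ 6.5973·Δt.
So d_Site 1 = 123.96, d_Site 2 = 187.53, d_Site 3 = 97.24 km.
Circle about each station: (x + 144.7)² + (y + 78.3)² = 123.96²; (x − 151.4)² + (y + 144.1)² = 187.53²; (x + 116.1)² + (y + 50.0)² = 97.24².
Subtracting the Site 1 equation from the Site 2 and Site 3 equations removes the quadratic terms:
592.2 x − 131.6 y = -3183.63
57.2 x + 56.6 y = -5179.31
Solving the 2×2 system: x ≈ -21.0, y ≈ -70.3 km.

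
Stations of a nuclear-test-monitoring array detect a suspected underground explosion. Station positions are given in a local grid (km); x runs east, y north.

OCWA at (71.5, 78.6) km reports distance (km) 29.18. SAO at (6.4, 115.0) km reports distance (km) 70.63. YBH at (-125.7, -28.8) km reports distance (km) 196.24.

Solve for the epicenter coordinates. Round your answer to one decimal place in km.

Circle about each station: (x − 71.5)² + (y − 78.6)² = 29.18²; (x − 6.4)² + (y − 115.0)² = 70.63²; (x + 125.7)² + (y + 28.8)² = 196.24².
Subtracting the OCWA equation from the SAO and YBH equations removes the quadratic terms:
-130.2 x + 72.8 y = -2161.37
-394.4 x − 214.8 y = -32318.95
Solving the 2×2 system: x ≈ 49.7, y ≈ 59.2 km.

(49.7, 59.2)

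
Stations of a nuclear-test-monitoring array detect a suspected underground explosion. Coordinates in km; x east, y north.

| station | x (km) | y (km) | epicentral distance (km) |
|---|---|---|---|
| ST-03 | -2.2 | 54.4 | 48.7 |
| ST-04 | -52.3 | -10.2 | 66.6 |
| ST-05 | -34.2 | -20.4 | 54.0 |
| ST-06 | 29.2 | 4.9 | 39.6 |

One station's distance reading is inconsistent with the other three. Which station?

Solve using three stations at a time. Using ST-03, ST-04, ST-05 (subtract circle equations pairwise → linear system) gives (x, y) ≈ (11.8, 7.8).
Distances from that point to each station vs reported:
  ST-03: calculated 48.6 vs reported 48.7 → residual 0.1 km
  ST-04: calculated 66.5 vs reported 66.6 → residual 0.1 km
  ST-05: calculated 53.9 vs reported 54.0 → residual 0.1 km
  ST-06: calculated 17.7 vs reported 39.6 → residual 21.9 km
ST-03, ST-04, ST-05 are mutually consistent (residuals ≈ 0); ST-06 is off by 21.9 km.

ST-06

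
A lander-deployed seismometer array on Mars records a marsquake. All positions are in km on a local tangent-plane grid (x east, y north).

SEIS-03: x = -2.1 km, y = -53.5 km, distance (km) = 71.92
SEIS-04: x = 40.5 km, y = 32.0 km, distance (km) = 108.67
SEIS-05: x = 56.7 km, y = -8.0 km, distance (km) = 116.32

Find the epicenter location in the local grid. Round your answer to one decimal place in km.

Circle about each station: (x + 2.1)² + (y + 53.5)² = 71.92²; (x − 40.5)² + (y − 32.0)² = 108.67²; (x − 56.7)² + (y + 8.0)² = 116.32².
Subtracting pairs of circle equations eliminates x²+y² and gives linear equations (the radical axes):
85.2 x + 171.0 y = -6839.09
117.6 x + 91.0 y = -7945.63
Solving the 2×2 system: x ≈ -59.6, y ≈ -10.3 km.

x ≈ -59.6 km, y ≈ -10.3 km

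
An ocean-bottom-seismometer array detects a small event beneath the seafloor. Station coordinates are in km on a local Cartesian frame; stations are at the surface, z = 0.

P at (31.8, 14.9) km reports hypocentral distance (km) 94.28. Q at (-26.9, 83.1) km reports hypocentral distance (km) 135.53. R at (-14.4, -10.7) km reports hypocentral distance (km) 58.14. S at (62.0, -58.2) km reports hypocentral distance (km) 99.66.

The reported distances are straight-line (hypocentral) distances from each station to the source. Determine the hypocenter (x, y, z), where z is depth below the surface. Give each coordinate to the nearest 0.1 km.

Each station gives a sphere (x−x_i)² + (y−y_i)² + z² = d_i² (stations at z=0).
Subtracting the P sphere from Q and R: z² cancels, leaving linear equations in x and y:
-117.4 x + 136.4 y = -3083.69
-92.4 x − 51.2 y = 4597.06
Solving: x ≈ -25.204, y ≈ -44.301 km (keep extra digits for the depth step; rounded: -25.2, -44.3).
Then from the P sphere: z² = 94.28² − (x − 31.8)² − (y − 14.9)² with x = -25.204, y = -44.301, so z ≈ 46.201 ≈ 46.2 km.

x ≈ -25.2 km, y ≈ -44.3 km, depth ≈ 46.2 km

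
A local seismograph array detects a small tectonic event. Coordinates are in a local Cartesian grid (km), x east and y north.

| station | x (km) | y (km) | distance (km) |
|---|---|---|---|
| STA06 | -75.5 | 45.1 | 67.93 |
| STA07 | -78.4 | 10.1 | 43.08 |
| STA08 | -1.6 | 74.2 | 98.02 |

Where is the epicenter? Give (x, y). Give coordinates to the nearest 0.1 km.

Circle about each station: (x + 75.5)² + (y − 45.1)² = 67.93²; (x + 78.4)² + (y − 10.1)² = 43.08²; (x + 1.6)² + (y − 74.2)² = 98.02².
Subtracting pairs of circle equations eliminates x²+y² and gives linear equations (the radical axes):
-5.8 x − 70.0 y = 1272.91
147.8 x + 58.2 y = -7219.50
Solving the 2×2 system: x ≈ -43.1, y ≈ -14.6 km.

-43.1 km east, -14.6 km north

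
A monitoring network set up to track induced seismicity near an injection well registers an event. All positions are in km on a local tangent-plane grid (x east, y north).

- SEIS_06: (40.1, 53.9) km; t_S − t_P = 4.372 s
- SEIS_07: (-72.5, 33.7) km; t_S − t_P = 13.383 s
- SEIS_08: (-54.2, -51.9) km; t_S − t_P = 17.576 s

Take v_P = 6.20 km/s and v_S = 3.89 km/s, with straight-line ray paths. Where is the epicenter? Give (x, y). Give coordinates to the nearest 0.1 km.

(51.5, 98.1)

Distance from S−P lag: d = Δt · v_P v_S / (v_P − v_S) = Δt · (6.20·3.89)/(6.20−3.89) ≈ 10.4407·Δt.
So d_SEIS_06 = 45.65, d_SEIS_07 = 139.73, d_SEIS_08 = 183.51 km.
Circle about each station: (x − 40.1)² + (y − 53.9)² = 45.65²; (x + 72.5)² + (y − 33.7)² = 139.73²; (x + 54.2)² + (y + 51.9)² = 183.51².
Subtracting pairs of circle equations eliminates x²+y² and gives linear equations (the radical axes):
-225.2 x − 40.4 y = -15561.83
-188.6 x − 211.6 y = -30473.97
Solving the 2×2 system: x ≈ 51.5, y ≈ 98.1 km.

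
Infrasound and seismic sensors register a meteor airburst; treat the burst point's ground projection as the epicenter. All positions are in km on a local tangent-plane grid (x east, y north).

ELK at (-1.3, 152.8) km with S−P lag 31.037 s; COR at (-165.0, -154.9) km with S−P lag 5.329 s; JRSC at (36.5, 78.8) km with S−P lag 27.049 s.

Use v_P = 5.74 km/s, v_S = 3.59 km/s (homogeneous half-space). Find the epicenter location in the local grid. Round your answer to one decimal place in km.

(-141.8, -109.4)

Distance from S−P lag: d = Δt · v_P v_S / (v_P − v_S) = Δt · (5.74·3.59)/(5.74−3.59) ≈ 9.5845·Δt.
So d_ELK = 297.47, d_COR = 51.08, d_JRSC = 259.25 km.
Circle about each station: (x + 1.3)² + (y − 152.8)² = 297.47²; (x + 165.0)² + (y + 154.9)² = 51.08²; (x − 36.5)² + (y − 78.8)² = 259.25².
Subtracting pairs of circle equations eliminates x²+y² and gives linear equations (the radical axes):
-327.4 x − 615.4 y = 113748.71
75.6 x − 148.0 y = 5470.00
Solving the 2×2 system: x ≈ -141.8, y ≈ -109.4 km.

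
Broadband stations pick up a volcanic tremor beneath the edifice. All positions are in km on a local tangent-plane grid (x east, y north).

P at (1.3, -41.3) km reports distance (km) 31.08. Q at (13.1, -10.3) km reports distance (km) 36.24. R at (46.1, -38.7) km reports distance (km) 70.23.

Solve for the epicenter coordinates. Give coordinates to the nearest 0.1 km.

-21.7 km east, -20.4 km north

Circle about each station: (x − 1.3)² + (y + 41.3)² = 31.08²; (x − 13.1)² + (y + 10.3)² = 36.24²; (x − 46.1)² + (y + 38.7)² = 70.23².
Subtracting the P equation from the Q and R equations removes the quadratic terms:
23.6 x + 62.0 y = -1777.05
89.6 x + 5.2 y = -2050.77
Solving the 2×2 system: x ≈ -21.7, y ≈ -20.4 km.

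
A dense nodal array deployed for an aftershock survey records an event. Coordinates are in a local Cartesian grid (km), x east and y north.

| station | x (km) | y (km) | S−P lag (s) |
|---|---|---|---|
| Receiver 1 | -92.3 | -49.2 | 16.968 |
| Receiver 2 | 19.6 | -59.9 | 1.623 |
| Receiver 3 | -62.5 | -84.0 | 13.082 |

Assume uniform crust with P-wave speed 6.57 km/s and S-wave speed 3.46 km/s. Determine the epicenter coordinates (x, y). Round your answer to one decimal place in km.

x ≈ 30.9 km, y ≈ -63.5 km

Distance from S−P lag: d = Δt · v_P v_S / (v_P − v_S) = Δt · (6.57·3.46)/(6.57−3.46) ≈ 7.3094·Δt.
So d_Receiver 1 = 124.03, d_Receiver 2 = 11.86, d_Receiver 3 = 95.62 km.
Circle about each station: (x + 92.3)² + (y + 49.2)² = 124.03²; (x − 19.6)² + (y + 59.9)² = 11.86²; (x + 62.5)² + (y + 84.0)² = 95.62².
Subtracting the Receiver 1 equation from the Receiver 2 and Receiver 3 equations removes the quadratic terms:
223.8 x − 21.4 y = 8275.02
59.6 x − 69.6 y = 6262.58
Solving the 2×2 system: x ≈ 30.9, y ≈ -63.5 km.
Check against Receiver 1 (with the unrounded x, y): √((x + 92.3)²+(y + 49.2)²) = 124.03 ≈ 124.03 km. ✓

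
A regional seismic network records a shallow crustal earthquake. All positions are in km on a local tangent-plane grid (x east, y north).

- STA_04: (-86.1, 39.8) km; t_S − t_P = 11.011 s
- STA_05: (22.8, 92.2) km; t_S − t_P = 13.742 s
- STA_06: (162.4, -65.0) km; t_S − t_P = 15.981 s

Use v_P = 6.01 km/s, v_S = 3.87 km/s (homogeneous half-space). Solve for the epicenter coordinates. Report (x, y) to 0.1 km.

Distance from S−P lag: d = Δt · v_P v_S / (v_P − v_S) = Δt · (6.01·3.87)/(6.01−3.87) ≈ 10.8686·Δt.
So d_STA_04 = 119.67, d_STA_05 = 149.36, d_STA_06 = 173.69 km.
Circle about each station: (x + 86.1)² + (y − 39.8)² = 119.67²; (x − 22.8)² + (y − 92.2)² = 149.36²; (x − 162.4)² + (y + 65.0)² = 173.69².
Subtracting the STA_04 equation from the STA_05 and STA_06 equations removes the quadratic terms:
217.8 x + 104.8 y = -7964.07
497.0 x − 209.6 y = 5754.20
Solving the 2×2 system: x ≈ -10.9, y ≈ -53.3 km.

(-10.9, -53.3)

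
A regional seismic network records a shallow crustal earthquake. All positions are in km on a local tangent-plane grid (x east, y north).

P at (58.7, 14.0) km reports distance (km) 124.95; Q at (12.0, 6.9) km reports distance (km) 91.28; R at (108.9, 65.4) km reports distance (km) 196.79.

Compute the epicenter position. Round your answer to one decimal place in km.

Circle about each station: (x − 58.7)² + (y − 14.0)² = 124.95²; (x − 12.0)² + (y − 6.9)² = 91.28²; (x − 108.9)² + (y − 65.4)² = 196.79².
Subtracting pairs of circle equations eliminates x²+y² and gives linear equations (the radical axes):
-93.4 x − 14.2 y = 3830.38
100.4 x + 102.8 y = -10619.12
Solving the 2×2 system: x ≈ -29.7, y ≈ -74.3 km.

(-29.7, -74.3)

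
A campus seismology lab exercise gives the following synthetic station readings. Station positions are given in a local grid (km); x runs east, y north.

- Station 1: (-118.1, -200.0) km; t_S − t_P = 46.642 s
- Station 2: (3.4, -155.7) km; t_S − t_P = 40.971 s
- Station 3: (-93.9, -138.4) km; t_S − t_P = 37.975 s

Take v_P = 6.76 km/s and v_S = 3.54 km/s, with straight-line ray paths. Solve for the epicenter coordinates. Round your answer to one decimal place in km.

x ≈ -61.0 km, y ≈ 141.9 km

Distance from S−P lag: d = Δt · v_P v_S / (v_P − v_S) = Δt · (6.76·3.54)/(6.76−3.54) ≈ 7.4318·Δt.
So d_Station 1 = 346.63, d_Station 2 = 304.49, d_Station 3 = 282.22 km.
Circle about each station: (x + 118.1)² + (y + 200.0)² = 346.63²; (x − 3.4)² + (y + 155.7)² = 304.49²; (x + 93.9)² + (y + 138.4)² = 282.22².
Subtracting pairs of circle equations eliminates x²+y² and gives linear equations (the radical axes):
243.0 x + 88.6 y = -2255.36
48.4 x + 123.2 y = 14528.39
Solving the 2×2 system: x ≈ -61.0, y ≈ 141.9 km.
Check against Station 1 (with the unrounded x, y): √((x + 118.1)²+(y + 200.0)²) = 346.63 ≈ 346.63 km. ✓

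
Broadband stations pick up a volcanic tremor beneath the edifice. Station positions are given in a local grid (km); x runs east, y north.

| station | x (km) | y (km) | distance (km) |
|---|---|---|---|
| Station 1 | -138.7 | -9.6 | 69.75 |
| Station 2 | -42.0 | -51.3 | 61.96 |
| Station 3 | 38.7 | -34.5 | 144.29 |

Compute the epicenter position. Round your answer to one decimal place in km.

(-101.5, -68.6)

Circle about each station: (x + 138.7)² + (y + 9.6)² = 69.75²; (x + 42.0)² + (y + 51.3)² = 61.96²; (x − 38.7)² + (y + 34.5)² = 144.29².
Subtracting the Station 1 equation from the Station 2 and Station 3 equations removes the quadratic terms:
193.4 x − 83.4 y = -13908.14
354.8 x − 49.8 y = -32596.45
Solving the 2×2 system: x ≈ -101.5, y ≈ -68.6 km.
Check against Station 1 (with the unrounded x, y): √((x + 138.7)²+(y + 9.6)²) = 69.76 ≈ 69.75 km. ✓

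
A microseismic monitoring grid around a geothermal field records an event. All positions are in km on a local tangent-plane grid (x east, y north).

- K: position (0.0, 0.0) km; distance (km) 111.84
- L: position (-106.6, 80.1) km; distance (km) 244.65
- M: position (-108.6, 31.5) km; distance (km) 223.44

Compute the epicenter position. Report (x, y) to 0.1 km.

x ≈ 97.5 km, y ≈ -54.8 km

Circle about each station: x² + y² = 111.84²; (x + 106.6)² + (y − 80.1)² = 244.65²; (x + 108.6)² + (y − 31.5)² = 223.44².
Subtracting pairs of circle equations eliminates x²+y² and gives linear equations (the radical axes):
-213.2 x + 160.2 y = -29565.87
-217.2 x + 63.0 y = -24631.04
Solving the 2×2 system: x ≈ 97.5, y ≈ -54.8 km.
Check against K (with the unrounded x, y): √(x²+y²) = 111.85 ≈ 111.84 km. ✓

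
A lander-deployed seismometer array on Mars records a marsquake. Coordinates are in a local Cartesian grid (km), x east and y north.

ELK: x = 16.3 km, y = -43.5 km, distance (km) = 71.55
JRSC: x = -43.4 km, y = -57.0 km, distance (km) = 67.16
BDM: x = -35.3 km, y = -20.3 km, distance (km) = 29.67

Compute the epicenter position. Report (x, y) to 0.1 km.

x ≈ -32.1 km, y ≈ 9.2 km

Circle about each station: (x − 16.3)² + (y + 43.5)² = 71.55²; (x + 43.4)² + (y + 57.0)² = 67.16²; (x + 35.3)² + (y + 20.3)² = 29.67².
Subtracting the ELK equation from the JRSC and BDM equations removes the quadratic terms:
-119.4 x − 27.0 y = 3583.56
-103.2 x + 46.4 y = 3739.33
Solving the 2×2 system: x ≈ -32.1, y ≈ 9.2 km.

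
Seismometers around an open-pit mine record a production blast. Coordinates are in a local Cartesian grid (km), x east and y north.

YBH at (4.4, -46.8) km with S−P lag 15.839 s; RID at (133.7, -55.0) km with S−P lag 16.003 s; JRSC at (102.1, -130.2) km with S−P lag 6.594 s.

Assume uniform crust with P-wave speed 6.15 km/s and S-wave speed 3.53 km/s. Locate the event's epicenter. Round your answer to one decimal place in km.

(60.4, -165.5)

Distance from S−P lag: d = Δt · v_P v_S / (v_P − v_S) = Δt · (6.15·3.53)/(6.15−3.53) ≈ 8.2861·Δt.
So d_YBH = 131.24, d_RID = 132.60, d_JRSC = 54.64 km.
Circle about each station: (x − 4.4)² + (y + 46.8)² = 131.24²; (x − 133.7)² + (y + 55.0)² = 132.60²; (x − 102.1)² + (y + 130.2)² = 54.64².
Subtracting the YBH equation from the RID and JRSC equations removes the quadratic terms:
258.6 x − 16.4 y = 18332.27
195.4 x − 166.8 y = 39405.26
Solving the 2×2 system: x ≈ 60.4, y ≈ -165.5 km.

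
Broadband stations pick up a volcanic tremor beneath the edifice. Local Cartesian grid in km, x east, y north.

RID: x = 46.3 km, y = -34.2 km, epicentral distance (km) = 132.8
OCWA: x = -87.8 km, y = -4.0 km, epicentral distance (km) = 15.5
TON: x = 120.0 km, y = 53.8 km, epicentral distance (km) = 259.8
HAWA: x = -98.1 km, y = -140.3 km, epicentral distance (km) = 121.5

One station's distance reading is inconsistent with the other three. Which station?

Solve using three stations at a time. Using RID, OCWA, HAWA (subtract circle equations pairwise → linear system) gives (x, y) ≈ (-85.7, -19.4).
Distances from that point to each station vs reported:
  RID: calculated 132.8 vs reported 132.8 → residual 0.0 km
  OCWA: calculated 15.6 vs reported 15.5 → residual 0.1 km
  TON: calculated 218.3 vs reported 259.8 → residual 41.5 km
  HAWA: calculated 121.5 vs reported 121.5 → residual 0.0 km
RID, OCWA, HAWA are mutually consistent (residuals ≈ 0); TON is off by 41.5 km.

TON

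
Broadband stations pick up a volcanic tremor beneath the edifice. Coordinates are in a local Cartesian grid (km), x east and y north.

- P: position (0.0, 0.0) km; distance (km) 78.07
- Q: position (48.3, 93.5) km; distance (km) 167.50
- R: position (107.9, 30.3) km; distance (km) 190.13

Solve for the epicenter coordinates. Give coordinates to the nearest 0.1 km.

x ≈ -75.7 km, y ≈ -19.1 km

Circle about each station: x² + y² = 78.07²; (x − 48.3)² + (y − 93.5)² = 167.50²; (x − 107.9)² + (y − 30.3)² = 190.13².
Subtracting pairs of circle equations eliminates x²+y² and gives linear equations (the radical axes):
96.6 x + 187.0 y = -10886.19
215.8 x + 60.6 y = -17493.99
Solving the 2×2 system: x ≈ -75.7, y ≈ -19.1 km.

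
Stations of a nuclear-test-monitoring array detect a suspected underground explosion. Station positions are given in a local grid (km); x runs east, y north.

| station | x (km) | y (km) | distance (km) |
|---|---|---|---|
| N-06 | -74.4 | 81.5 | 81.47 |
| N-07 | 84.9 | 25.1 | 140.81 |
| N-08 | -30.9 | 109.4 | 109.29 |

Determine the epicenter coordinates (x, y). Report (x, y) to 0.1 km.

Circle about each station: (x + 74.4)² + (y − 81.5)² = 81.47²; (x − 84.9)² + (y − 25.1)² = 140.81²; (x + 30.9)² + (y − 109.4)² = 109.29².
Subtracting pairs of circle equations eliminates x²+y² and gives linear equations (the radical axes):
318.6 x − 112.8 y = -17529.69
87.0 x + 55.8 y = -4561.38
Solving the 2×2 system: x ≈ -54.1, y ≈ 2.6 km.
Check against N-06 (with the unrounded x, y): √((x + 74.4)²+(y − 81.5)²) = 81.47 ≈ 81.47 km. ✓

(-54.1, 2.6)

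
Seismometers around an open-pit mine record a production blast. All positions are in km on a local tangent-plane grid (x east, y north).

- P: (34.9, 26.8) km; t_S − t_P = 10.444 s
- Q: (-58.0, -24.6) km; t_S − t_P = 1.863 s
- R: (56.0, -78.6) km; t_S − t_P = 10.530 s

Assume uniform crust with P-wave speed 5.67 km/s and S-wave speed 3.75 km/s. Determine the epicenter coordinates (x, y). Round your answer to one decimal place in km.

Distance from S−P lag: d = Δt · v_P v_S / (v_P − v_S) = Δt · (5.67·3.75)/(5.67−3.75) ≈ 11.0742·Δt.
So d_P = 115.66, d_Q = 20.63, d_R = 116.61 km.
Circle about each station: (x − 34.9)² + (y − 26.8)² = 115.66²; (x + 58.0)² + (y + 24.6)² = 20.63²; (x − 56.0)² + (y + 78.6)² = 116.61².
Subtracting the P equation from the Q and R equations removes the quadratic terms:
-185.8 x − 102.8 y = 14984.55
42.2 x − 210.8 y = 7157.05
Solving the 2×2 system: x ≈ -55.7, y ≈ -45.1 km.

(-55.7, -45.1)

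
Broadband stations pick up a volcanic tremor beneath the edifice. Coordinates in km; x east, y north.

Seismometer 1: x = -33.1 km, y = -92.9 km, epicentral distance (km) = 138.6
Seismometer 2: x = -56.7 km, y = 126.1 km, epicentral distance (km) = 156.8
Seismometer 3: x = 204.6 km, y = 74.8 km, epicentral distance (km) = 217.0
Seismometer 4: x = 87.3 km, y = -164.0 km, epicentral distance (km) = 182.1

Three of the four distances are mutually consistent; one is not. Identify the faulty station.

Solve using three stations at a time. Using Seismometer 1, Seismometer 2, Seismometer 4 (subtract circle equations pairwise → linear system) gives (x, y) ≈ (53.9, 15.0).
Distances from that point to each station vs reported:
  Seismometer 1: calculated 138.6 vs reported 138.6 → residual 0.0 km
  Seismometer 2: calculated 156.8 vs reported 156.8 → residual 0.0 km
  Seismometer 3: calculated 162.2 vs reported 217.0 → residual 54.8 km
  Seismometer 4: calculated 182.1 vs reported 182.1 → residual 0.0 km
Seismometer 1, Seismometer 2, Seismometer 4 are mutually consistent (residuals ≈ 0); Seismometer 3 is off by 54.8 km.

Seismometer 3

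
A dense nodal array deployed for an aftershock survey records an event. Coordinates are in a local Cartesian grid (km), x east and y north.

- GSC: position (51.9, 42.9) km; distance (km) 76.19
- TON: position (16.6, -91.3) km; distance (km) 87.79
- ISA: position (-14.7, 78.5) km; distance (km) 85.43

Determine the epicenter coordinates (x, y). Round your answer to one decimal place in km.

Circle about each station: (x − 51.9)² + (y − 42.9)² = 76.19²; (x − 16.6)² + (y + 91.3)² = 87.79²; (x + 14.7)² + (y − 78.5)² = 85.43².
Subtracting the GSC equation from the TON and ISA equations removes the quadratic terms:
-70.6 x − 268.4 y = 2175.06
-133.2 x + 71.2 y = 350.95
Solving the 2×2 system: x ≈ -6.1, y ≈ -6.5 km.
Check against GSC (with the unrounded x, y): √((x − 51.9)²+(y − 42.9)²) = 76.19 ≈ 76.19 km. ✓

x ≈ -6.1 km, y ≈ -6.5 km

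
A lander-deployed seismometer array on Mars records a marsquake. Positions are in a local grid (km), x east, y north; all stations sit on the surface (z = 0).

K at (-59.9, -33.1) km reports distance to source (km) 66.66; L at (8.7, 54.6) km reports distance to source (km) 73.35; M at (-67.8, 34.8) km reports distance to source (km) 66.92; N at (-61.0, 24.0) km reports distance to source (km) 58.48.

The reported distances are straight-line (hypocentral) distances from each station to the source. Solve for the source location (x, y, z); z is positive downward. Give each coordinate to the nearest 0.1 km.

(-25.2, 5.1, 42.2)

Each station gives a sphere (x−x_i)² + (y−y_i)² + z² = d_i² (stations at z=0).
Subtracting the K sphere from L and M: z² cancels, leaving linear equations in x and y:
137.2 x + 175.4 y = -2563.44
-15.8 x + 135.8 y = 1089.53
Solving: x ≈ -25.193, y ≈ 5.092 km (keep extra digits for the depth step; rounded: -25.2, 5.1).
Then from the K sphere: z² = 66.66² − (x + 59.9)² − (y + 33.1)² with x = -25.193, y = 5.092, so z ≈ 42.194 ≈ 42.2 km.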